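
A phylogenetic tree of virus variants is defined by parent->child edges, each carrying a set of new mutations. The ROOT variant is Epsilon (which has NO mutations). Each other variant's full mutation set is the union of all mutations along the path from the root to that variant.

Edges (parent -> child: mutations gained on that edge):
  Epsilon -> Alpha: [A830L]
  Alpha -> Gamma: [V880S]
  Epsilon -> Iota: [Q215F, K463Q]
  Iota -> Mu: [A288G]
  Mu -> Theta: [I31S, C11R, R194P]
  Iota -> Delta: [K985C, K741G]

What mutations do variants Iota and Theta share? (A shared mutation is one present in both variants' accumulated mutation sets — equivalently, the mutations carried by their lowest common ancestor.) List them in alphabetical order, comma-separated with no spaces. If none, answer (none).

Accumulating mutations along path to Iota:
  At Epsilon: gained [] -> total []
  At Iota: gained ['Q215F', 'K463Q'] -> total ['K463Q', 'Q215F']
Mutations(Iota) = ['K463Q', 'Q215F']
Accumulating mutations along path to Theta:
  At Epsilon: gained [] -> total []
  At Iota: gained ['Q215F', 'K463Q'] -> total ['K463Q', 'Q215F']
  At Mu: gained ['A288G'] -> total ['A288G', 'K463Q', 'Q215F']
  At Theta: gained ['I31S', 'C11R', 'R194P'] -> total ['A288G', 'C11R', 'I31S', 'K463Q', 'Q215F', 'R194P']
Mutations(Theta) = ['A288G', 'C11R', 'I31S', 'K463Q', 'Q215F', 'R194P']
Intersection: ['K463Q', 'Q215F'] ∩ ['A288G', 'C11R', 'I31S', 'K463Q', 'Q215F', 'R194P'] = ['K463Q', 'Q215F']

Answer: K463Q,Q215F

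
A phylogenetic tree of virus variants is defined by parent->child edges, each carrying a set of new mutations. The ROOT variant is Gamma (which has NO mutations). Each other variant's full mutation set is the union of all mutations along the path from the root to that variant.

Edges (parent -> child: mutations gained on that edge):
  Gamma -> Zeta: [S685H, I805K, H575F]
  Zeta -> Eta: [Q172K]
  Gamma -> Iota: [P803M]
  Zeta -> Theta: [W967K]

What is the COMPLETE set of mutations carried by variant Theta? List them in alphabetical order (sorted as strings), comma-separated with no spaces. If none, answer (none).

At Gamma: gained [] -> total []
At Zeta: gained ['S685H', 'I805K', 'H575F'] -> total ['H575F', 'I805K', 'S685H']
At Theta: gained ['W967K'] -> total ['H575F', 'I805K', 'S685H', 'W967K']

Answer: H575F,I805K,S685H,W967K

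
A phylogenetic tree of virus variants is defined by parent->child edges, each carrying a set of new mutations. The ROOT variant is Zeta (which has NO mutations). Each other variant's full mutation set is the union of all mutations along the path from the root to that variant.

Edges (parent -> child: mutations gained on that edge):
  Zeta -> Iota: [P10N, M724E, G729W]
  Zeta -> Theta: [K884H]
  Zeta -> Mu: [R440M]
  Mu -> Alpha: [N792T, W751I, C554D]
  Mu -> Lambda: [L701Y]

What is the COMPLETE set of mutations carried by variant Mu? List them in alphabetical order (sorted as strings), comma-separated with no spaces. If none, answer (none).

Answer: R440M

Derivation:
At Zeta: gained [] -> total []
At Mu: gained ['R440M'] -> total ['R440M']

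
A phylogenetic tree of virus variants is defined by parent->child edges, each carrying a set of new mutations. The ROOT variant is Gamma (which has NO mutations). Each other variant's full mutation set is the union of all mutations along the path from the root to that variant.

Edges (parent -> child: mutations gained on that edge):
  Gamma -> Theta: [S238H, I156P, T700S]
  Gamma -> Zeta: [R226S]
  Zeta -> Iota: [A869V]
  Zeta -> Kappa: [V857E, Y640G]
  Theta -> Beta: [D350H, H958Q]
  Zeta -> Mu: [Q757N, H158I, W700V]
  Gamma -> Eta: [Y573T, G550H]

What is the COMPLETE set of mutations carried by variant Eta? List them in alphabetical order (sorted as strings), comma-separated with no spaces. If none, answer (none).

At Gamma: gained [] -> total []
At Eta: gained ['Y573T', 'G550H'] -> total ['G550H', 'Y573T']

Answer: G550H,Y573T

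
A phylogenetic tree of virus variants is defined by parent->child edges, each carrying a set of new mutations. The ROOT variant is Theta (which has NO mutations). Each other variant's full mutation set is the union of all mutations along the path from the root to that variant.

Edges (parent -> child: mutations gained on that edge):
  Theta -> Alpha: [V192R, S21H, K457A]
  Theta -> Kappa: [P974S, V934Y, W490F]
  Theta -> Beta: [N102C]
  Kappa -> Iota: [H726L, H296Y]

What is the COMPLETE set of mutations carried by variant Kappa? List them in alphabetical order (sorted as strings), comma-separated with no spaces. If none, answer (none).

At Theta: gained [] -> total []
At Kappa: gained ['P974S', 'V934Y', 'W490F'] -> total ['P974S', 'V934Y', 'W490F']

Answer: P974S,V934Y,W490F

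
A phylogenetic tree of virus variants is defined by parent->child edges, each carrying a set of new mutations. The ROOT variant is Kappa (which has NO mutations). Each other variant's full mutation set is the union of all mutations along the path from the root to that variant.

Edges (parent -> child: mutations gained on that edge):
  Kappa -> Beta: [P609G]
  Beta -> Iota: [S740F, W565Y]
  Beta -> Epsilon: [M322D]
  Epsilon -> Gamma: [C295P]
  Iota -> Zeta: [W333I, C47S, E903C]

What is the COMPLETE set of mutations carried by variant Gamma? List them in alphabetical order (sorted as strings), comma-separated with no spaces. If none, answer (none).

Answer: C295P,M322D,P609G

Derivation:
At Kappa: gained [] -> total []
At Beta: gained ['P609G'] -> total ['P609G']
At Epsilon: gained ['M322D'] -> total ['M322D', 'P609G']
At Gamma: gained ['C295P'] -> total ['C295P', 'M322D', 'P609G']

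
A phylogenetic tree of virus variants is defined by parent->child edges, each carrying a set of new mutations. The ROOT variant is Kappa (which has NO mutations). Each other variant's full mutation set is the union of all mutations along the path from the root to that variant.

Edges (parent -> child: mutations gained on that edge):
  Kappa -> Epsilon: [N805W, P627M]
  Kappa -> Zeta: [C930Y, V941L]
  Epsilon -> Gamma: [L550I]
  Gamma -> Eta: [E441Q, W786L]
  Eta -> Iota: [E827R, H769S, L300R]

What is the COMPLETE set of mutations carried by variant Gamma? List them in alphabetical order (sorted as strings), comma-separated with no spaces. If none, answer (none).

Answer: L550I,N805W,P627M

Derivation:
At Kappa: gained [] -> total []
At Epsilon: gained ['N805W', 'P627M'] -> total ['N805W', 'P627M']
At Gamma: gained ['L550I'] -> total ['L550I', 'N805W', 'P627M']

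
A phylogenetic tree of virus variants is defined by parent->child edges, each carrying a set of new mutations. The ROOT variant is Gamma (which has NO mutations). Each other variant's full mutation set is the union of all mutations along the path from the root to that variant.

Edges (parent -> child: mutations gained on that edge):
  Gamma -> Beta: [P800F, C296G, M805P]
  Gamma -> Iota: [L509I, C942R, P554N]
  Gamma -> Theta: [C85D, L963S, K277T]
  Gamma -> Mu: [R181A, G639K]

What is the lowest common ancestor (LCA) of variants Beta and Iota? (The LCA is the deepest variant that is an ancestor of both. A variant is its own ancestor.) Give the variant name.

Path from root to Beta: Gamma -> Beta
  ancestors of Beta: {Gamma, Beta}
Path from root to Iota: Gamma -> Iota
  ancestors of Iota: {Gamma, Iota}
Common ancestors: {Gamma}
Walk up from Iota: Iota (not in ancestors of Beta), Gamma (in ancestors of Beta)
Deepest common ancestor (LCA) = Gamma

Answer: Gamma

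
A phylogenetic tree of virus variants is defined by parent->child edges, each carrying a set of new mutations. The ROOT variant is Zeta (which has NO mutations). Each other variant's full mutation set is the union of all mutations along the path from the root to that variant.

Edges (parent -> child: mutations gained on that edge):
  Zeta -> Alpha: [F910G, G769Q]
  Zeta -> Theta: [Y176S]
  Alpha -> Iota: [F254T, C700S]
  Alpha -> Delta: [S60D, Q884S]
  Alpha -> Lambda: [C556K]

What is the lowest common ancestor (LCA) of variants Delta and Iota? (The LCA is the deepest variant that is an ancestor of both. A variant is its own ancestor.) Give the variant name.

Answer: Alpha

Derivation:
Path from root to Delta: Zeta -> Alpha -> Delta
  ancestors of Delta: {Zeta, Alpha, Delta}
Path from root to Iota: Zeta -> Alpha -> Iota
  ancestors of Iota: {Zeta, Alpha, Iota}
Common ancestors: {Zeta, Alpha}
Walk up from Iota: Iota (not in ancestors of Delta), Alpha (in ancestors of Delta), Zeta (in ancestors of Delta)
Deepest common ancestor (LCA) = Alpha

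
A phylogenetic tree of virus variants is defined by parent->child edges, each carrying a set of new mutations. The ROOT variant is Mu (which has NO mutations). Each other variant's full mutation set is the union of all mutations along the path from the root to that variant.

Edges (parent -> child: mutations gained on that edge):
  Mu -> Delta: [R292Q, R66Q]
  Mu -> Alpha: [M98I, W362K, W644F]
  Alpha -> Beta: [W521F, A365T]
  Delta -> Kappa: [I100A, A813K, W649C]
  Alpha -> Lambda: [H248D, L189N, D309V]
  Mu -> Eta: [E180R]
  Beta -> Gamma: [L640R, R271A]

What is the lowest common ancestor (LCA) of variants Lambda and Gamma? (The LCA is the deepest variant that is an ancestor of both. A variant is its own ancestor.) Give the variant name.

Path from root to Lambda: Mu -> Alpha -> Lambda
  ancestors of Lambda: {Mu, Alpha, Lambda}
Path from root to Gamma: Mu -> Alpha -> Beta -> Gamma
  ancestors of Gamma: {Mu, Alpha, Beta, Gamma}
Common ancestors: {Mu, Alpha}
Walk up from Gamma: Gamma (not in ancestors of Lambda), Beta (not in ancestors of Lambda), Alpha (in ancestors of Lambda), Mu (in ancestors of Lambda)
Deepest common ancestor (LCA) = Alpha

Answer: Alpha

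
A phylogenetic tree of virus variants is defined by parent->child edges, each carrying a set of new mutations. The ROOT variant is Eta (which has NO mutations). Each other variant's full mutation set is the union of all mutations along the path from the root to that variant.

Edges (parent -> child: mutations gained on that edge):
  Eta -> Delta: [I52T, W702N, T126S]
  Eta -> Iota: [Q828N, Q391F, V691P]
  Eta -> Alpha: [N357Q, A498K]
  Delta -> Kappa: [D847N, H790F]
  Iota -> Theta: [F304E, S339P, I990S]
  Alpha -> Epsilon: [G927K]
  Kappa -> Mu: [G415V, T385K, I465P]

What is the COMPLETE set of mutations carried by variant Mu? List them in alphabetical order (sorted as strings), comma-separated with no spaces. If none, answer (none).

At Eta: gained [] -> total []
At Delta: gained ['I52T', 'W702N', 'T126S'] -> total ['I52T', 'T126S', 'W702N']
At Kappa: gained ['D847N', 'H790F'] -> total ['D847N', 'H790F', 'I52T', 'T126S', 'W702N']
At Mu: gained ['G415V', 'T385K', 'I465P'] -> total ['D847N', 'G415V', 'H790F', 'I465P', 'I52T', 'T126S', 'T385K', 'W702N']

Answer: D847N,G415V,H790F,I465P,I52T,T126S,T385K,W702N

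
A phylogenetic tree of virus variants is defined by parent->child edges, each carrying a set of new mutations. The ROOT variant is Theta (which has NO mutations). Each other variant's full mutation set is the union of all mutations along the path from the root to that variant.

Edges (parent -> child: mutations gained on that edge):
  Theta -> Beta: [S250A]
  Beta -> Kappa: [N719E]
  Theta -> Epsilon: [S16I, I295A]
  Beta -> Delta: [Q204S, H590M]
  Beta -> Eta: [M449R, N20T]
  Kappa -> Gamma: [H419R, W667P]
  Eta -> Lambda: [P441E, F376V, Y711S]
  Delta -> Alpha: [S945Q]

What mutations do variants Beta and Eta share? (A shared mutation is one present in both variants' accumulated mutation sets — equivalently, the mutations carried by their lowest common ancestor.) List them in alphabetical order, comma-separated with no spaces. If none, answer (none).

Accumulating mutations along path to Beta:
  At Theta: gained [] -> total []
  At Beta: gained ['S250A'] -> total ['S250A']
Mutations(Beta) = ['S250A']
Accumulating mutations along path to Eta:
  At Theta: gained [] -> total []
  At Beta: gained ['S250A'] -> total ['S250A']
  At Eta: gained ['M449R', 'N20T'] -> total ['M449R', 'N20T', 'S250A']
Mutations(Eta) = ['M449R', 'N20T', 'S250A']
Intersection: ['S250A'] ∩ ['M449R', 'N20T', 'S250A'] = ['S250A']

Answer: S250A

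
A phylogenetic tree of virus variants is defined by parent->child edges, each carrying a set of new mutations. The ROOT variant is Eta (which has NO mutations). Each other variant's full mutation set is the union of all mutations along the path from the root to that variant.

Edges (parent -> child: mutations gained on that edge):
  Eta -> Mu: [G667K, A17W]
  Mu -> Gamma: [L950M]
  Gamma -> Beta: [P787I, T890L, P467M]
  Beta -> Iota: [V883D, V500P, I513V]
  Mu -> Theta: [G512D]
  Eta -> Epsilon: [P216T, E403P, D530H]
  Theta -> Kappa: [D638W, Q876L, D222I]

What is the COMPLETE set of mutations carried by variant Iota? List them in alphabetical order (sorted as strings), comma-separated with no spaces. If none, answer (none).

At Eta: gained [] -> total []
At Mu: gained ['G667K', 'A17W'] -> total ['A17W', 'G667K']
At Gamma: gained ['L950M'] -> total ['A17W', 'G667K', 'L950M']
At Beta: gained ['P787I', 'T890L', 'P467M'] -> total ['A17W', 'G667K', 'L950M', 'P467M', 'P787I', 'T890L']
At Iota: gained ['V883D', 'V500P', 'I513V'] -> total ['A17W', 'G667K', 'I513V', 'L950M', 'P467M', 'P787I', 'T890L', 'V500P', 'V883D']

Answer: A17W,G667K,I513V,L950M,P467M,P787I,T890L,V500P,V883D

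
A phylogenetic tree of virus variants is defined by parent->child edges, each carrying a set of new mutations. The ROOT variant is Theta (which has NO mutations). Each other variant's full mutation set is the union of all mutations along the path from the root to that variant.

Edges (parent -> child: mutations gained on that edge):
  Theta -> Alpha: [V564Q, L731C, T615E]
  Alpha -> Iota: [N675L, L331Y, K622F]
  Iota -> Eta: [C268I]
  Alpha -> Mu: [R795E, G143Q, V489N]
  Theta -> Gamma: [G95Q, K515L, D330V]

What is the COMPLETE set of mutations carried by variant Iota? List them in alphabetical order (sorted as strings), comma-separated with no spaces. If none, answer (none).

At Theta: gained [] -> total []
At Alpha: gained ['V564Q', 'L731C', 'T615E'] -> total ['L731C', 'T615E', 'V564Q']
At Iota: gained ['N675L', 'L331Y', 'K622F'] -> total ['K622F', 'L331Y', 'L731C', 'N675L', 'T615E', 'V564Q']

Answer: K622F,L331Y,L731C,N675L,T615E,V564Q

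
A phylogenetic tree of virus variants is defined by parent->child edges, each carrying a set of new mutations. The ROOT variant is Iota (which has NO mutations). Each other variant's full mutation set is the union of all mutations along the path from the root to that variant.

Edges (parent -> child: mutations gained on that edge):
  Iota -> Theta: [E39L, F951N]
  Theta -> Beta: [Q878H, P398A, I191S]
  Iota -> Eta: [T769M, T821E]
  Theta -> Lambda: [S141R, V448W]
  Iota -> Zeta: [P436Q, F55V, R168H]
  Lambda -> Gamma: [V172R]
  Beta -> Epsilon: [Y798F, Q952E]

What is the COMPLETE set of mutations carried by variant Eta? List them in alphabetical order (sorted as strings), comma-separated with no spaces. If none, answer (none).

Answer: T769M,T821E

Derivation:
At Iota: gained [] -> total []
At Eta: gained ['T769M', 'T821E'] -> total ['T769M', 'T821E']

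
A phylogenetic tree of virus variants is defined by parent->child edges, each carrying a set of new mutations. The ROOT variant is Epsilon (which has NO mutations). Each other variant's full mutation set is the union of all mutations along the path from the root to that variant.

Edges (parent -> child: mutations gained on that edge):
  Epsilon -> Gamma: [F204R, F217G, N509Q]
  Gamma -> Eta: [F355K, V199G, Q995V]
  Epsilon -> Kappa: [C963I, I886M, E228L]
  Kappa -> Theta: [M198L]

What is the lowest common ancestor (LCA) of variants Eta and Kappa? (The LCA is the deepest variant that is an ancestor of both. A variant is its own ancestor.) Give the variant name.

Path from root to Eta: Epsilon -> Gamma -> Eta
  ancestors of Eta: {Epsilon, Gamma, Eta}
Path from root to Kappa: Epsilon -> Kappa
  ancestors of Kappa: {Epsilon, Kappa}
Common ancestors: {Epsilon}
Walk up from Kappa: Kappa (not in ancestors of Eta), Epsilon (in ancestors of Eta)
Deepest common ancestor (LCA) = Epsilon

Answer: Epsilon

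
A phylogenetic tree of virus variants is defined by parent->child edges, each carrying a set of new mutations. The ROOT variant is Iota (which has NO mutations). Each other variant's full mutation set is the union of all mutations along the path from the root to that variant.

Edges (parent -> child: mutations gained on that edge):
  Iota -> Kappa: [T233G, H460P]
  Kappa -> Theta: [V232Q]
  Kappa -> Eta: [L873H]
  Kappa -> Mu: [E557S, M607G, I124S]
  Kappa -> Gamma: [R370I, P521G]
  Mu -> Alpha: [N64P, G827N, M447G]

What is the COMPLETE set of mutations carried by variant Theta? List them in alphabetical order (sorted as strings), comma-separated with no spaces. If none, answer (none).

At Iota: gained [] -> total []
At Kappa: gained ['T233G', 'H460P'] -> total ['H460P', 'T233G']
At Theta: gained ['V232Q'] -> total ['H460P', 'T233G', 'V232Q']

Answer: H460P,T233G,V232Q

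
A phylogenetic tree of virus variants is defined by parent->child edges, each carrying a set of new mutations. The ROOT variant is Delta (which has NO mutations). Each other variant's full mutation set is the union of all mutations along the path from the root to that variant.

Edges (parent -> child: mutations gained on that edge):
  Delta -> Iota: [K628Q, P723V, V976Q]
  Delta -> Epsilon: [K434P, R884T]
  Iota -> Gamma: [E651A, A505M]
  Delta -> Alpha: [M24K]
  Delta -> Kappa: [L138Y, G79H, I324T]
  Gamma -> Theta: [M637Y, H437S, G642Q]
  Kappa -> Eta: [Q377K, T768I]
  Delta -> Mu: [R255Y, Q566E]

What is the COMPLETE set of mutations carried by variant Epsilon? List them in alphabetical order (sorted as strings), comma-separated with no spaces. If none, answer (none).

At Delta: gained [] -> total []
At Epsilon: gained ['K434P', 'R884T'] -> total ['K434P', 'R884T']

Answer: K434P,R884T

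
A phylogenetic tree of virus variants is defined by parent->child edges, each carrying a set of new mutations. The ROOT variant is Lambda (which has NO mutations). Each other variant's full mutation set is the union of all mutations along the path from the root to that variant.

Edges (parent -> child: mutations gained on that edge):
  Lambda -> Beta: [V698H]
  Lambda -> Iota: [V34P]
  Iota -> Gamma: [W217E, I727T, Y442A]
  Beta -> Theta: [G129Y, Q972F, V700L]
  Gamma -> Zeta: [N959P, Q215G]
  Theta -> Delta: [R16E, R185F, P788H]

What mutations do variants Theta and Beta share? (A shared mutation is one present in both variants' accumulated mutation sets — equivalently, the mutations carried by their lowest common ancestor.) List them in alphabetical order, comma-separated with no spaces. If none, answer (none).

Answer: V698H

Derivation:
Accumulating mutations along path to Theta:
  At Lambda: gained [] -> total []
  At Beta: gained ['V698H'] -> total ['V698H']
  At Theta: gained ['G129Y', 'Q972F', 'V700L'] -> total ['G129Y', 'Q972F', 'V698H', 'V700L']
Mutations(Theta) = ['G129Y', 'Q972F', 'V698H', 'V700L']
Accumulating mutations along path to Beta:
  At Lambda: gained [] -> total []
  At Beta: gained ['V698H'] -> total ['V698H']
Mutations(Beta) = ['V698H']
Intersection: ['G129Y', 'Q972F', 'V698H', 'V700L'] ∩ ['V698H'] = ['V698H']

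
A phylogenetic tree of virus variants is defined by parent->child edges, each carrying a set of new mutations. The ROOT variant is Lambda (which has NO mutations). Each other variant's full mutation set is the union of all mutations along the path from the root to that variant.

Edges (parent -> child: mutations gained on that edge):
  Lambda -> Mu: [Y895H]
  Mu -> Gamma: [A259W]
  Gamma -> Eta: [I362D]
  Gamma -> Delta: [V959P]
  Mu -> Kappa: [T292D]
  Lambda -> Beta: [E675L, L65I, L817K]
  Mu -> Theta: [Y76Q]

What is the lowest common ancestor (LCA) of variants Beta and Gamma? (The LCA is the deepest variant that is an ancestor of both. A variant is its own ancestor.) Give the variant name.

Answer: Lambda

Derivation:
Path from root to Beta: Lambda -> Beta
  ancestors of Beta: {Lambda, Beta}
Path from root to Gamma: Lambda -> Mu -> Gamma
  ancestors of Gamma: {Lambda, Mu, Gamma}
Common ancestors: {Lambda}
Walk up from Gamma: Gamma (not in ancestors of Beta), Mu (not in ancestors of Beta), Lambda (in ancestors of Beta)
Deepest common ancestor (LCA) = Lambda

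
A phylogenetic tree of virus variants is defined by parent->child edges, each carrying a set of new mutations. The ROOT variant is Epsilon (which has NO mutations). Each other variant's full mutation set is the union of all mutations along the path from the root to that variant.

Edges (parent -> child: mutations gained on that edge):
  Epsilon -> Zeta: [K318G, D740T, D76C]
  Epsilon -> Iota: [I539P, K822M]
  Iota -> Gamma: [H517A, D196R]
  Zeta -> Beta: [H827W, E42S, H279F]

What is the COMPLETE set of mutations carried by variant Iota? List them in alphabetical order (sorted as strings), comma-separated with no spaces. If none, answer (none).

At Epsilon: gained [] -> total []
At Iota: gained ['I539P', 'K822M'] -> total ['I539P', 'K822M']

Answer: I539P,K822M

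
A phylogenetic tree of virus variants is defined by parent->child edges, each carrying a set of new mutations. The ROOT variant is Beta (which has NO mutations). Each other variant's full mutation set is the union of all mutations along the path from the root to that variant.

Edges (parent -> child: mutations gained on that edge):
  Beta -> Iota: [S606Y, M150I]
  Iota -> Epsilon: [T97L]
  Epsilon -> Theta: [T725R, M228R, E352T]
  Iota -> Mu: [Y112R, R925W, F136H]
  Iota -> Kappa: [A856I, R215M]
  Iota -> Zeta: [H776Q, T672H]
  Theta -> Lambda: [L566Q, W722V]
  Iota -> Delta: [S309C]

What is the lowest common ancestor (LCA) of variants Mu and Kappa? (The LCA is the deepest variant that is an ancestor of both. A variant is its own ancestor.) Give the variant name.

Path from root to Mu: Beta -> Iota -> Mu
  ancestors of Mu: {Beta, Iota, Mu}
Path from root to Kappa: Beta -> Iota -> Kappa
  ancestors of Kappa: {Beta, Iota, Kappa}
Common ancestors: {Beta, Iota}
Walk up from Kappa: Kappa (not in ancestors of Mu), Iota (in ancestors of Mu), Beta (in ancestors of Mu)
Deepest common ancestor (LCA) = Iota

Answer: Iota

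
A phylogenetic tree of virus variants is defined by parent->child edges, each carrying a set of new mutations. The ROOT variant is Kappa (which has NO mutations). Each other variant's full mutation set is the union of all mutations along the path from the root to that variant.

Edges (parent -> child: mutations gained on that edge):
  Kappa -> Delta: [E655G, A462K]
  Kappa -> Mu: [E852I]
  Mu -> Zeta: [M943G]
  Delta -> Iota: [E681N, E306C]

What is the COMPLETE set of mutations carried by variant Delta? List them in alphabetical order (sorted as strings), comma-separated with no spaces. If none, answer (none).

Answer: A462K,E655G

Derivation:
At Kappa: gained [] -> total []
At Delta: gained ['E655G', 'A462K'] -> total ['A462K', 'E655G']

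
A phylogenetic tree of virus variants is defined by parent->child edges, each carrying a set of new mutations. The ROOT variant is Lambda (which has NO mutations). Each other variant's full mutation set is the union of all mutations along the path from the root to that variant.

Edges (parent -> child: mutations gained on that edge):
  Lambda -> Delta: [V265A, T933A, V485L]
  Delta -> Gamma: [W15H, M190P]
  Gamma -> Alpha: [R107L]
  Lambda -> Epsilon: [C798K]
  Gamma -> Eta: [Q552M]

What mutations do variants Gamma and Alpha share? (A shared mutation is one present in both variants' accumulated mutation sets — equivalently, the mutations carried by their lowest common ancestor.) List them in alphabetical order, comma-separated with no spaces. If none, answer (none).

Answer: M190P,T933A,V265A,V485L,W15H

Derivation:
Accumulating mutations along path to Gamma:
  At Lambda: gained [] -> total []
  At Delta: gained ['V265A', 'T933A', 'V485L'] -> total ['T933A', 'V265A', 'V485L']
  At Gamma: gained ['W15H', 'M190P'] -> total ['M190P', 'T933A', 'V265A', 'V485L', 'W15H']
Mutations(Gamma) = ['M190P', 'T933A', 'V265A', 'V485L', 'W15H']
Accumulating mutations along path to Alpha:
  At Lambda: gained [] -> total []
  At Delta: gained ['V265A', 'T933A', 'V485L'] -> total ['T933A', 'V265A', 'V485L']
  At Gamma: gained ['W15H', 'M190P'] -> total ['M190P', 'T933A', 'V265A', 'V485L', 'W15H']
  At Alpha: gained ['R107L'] -> total ['M190P', 'R107L', 'T933A', 'V265A', 'V485L', 'W15H']
Mutations(Alpha) = ['M190P', 'R107L', 'T933A', 'V265A', 'V485L', 'W15H']
Intersection: ['M190P', 'T933A', 'V265A', 'V485L', 'W15H'] ∩ ['M190P', 'R107L', 'T933A', 'V265A', 'V485L', 'W15H'] = ['M190P', 'T933A', 'V265A', 'V485L', 'W15H']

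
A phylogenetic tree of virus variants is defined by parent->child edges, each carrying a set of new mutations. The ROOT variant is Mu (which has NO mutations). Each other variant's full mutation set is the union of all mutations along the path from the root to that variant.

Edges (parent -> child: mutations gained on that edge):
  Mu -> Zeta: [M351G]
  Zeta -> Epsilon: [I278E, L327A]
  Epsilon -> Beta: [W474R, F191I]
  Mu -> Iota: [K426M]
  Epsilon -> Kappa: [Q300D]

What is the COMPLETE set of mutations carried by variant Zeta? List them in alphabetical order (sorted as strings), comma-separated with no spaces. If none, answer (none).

Answer: M351G

Derivation:
At Mu: gained [] -> total []
At Zeta: gained ['M351G'] -> total ['M351G']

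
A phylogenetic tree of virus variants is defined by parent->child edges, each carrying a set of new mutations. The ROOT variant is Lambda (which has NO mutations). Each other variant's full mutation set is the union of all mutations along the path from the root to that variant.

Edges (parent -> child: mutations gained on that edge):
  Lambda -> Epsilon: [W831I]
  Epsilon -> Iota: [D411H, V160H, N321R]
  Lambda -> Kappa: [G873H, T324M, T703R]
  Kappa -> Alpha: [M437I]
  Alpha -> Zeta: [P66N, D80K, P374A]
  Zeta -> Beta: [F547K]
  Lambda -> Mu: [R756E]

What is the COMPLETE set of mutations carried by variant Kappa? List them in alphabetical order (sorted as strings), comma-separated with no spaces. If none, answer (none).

At Lambda: gained [] -> total []
At Kappa: gained ['G873H', 'T324M', 'T703R'] -> total ['G873H', 'T324M', 'T703R']

Answer: G873H,T324M,T703R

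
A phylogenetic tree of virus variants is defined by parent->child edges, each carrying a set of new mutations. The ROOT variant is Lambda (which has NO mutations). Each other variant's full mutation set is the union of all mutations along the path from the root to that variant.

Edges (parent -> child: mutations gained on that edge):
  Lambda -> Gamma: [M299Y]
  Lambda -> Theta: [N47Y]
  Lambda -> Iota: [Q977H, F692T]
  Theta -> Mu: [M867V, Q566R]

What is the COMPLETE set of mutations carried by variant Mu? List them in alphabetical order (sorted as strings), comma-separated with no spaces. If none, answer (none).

Answer: M867V,N47Y,Q566R

Derivation:
At Lambda: gained [] -> total []
At Theta: gained ['N47Y'] -> total ['N47Y']
At Mu: gained ['M867V', 'Q566R'] -> total ['M867V', 'N47Y', 'Q566R']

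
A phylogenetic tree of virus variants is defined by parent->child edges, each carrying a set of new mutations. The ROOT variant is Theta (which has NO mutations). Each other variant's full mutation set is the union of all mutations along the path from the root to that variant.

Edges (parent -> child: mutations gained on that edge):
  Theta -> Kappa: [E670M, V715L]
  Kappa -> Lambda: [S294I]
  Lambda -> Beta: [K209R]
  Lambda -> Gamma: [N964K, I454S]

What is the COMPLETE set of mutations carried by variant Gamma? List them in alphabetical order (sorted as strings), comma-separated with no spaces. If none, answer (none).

At Theta: gained [] -> total []
At Kappa: gained ['E670M', 'V715L'] -> total ['E670M', 'V715L']
At Lambda: gained ['S294I'] -> total ['E670M', 'S294I', 'V715L']
At Gamma: gained ['N964K', 'I454S'] -> total ['E670M', 'I454S', 'N964K', 'S294I', 'V715L']

Answer: E670M,I454S,N964K,S294I,V715L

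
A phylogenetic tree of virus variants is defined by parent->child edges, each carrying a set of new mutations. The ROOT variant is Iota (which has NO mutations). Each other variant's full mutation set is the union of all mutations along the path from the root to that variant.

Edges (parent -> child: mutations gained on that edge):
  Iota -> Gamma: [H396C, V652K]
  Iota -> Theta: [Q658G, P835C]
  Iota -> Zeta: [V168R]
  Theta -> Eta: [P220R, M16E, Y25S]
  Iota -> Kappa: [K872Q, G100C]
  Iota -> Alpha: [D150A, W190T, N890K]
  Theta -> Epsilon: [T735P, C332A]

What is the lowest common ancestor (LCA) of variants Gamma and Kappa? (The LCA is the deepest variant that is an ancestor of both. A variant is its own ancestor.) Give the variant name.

Answer: Iota

Derivation:
Path from root to Gamma: Iota -> Gamma
  ancestors of Gamma: {Iota, Gamma}
Path from root to Kappa: Iota -> Kappa
  ancestors of Kappa: {Iota, Kappa}
Common ancestors: {Iota}
Walk up from Kappa: Kappa (not in ancestors of Gamma), Iota (in ancestors of Gamma)
Deepest common ancestor (LCA) = Iota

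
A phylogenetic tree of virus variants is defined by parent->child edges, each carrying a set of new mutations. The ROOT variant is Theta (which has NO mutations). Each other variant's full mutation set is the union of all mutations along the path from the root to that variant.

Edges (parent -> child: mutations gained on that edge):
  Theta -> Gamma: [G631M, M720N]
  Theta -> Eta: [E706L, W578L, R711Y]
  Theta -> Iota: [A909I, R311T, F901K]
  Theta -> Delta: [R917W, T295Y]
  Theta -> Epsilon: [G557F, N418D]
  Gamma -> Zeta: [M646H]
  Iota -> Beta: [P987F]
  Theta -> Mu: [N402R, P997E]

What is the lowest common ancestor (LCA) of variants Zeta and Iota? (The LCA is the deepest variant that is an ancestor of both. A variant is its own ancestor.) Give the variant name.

Answer: Theta

Derivation:
Path from root to Zeta: Theta -> Gamma -> Zeta
  ancestors of Zeta: {Theta, Gamma, Zeta}
Path from root to Iota: Theta -> Iota
  ancestors of Iota: {Theta, Iota}
Common ancestors: {Theta}
Walk up from Iota: Iota (not in ancestors of Zeta), Theta (in ancestors of Zeta)
Deepest common ancestor (LCA) = Theta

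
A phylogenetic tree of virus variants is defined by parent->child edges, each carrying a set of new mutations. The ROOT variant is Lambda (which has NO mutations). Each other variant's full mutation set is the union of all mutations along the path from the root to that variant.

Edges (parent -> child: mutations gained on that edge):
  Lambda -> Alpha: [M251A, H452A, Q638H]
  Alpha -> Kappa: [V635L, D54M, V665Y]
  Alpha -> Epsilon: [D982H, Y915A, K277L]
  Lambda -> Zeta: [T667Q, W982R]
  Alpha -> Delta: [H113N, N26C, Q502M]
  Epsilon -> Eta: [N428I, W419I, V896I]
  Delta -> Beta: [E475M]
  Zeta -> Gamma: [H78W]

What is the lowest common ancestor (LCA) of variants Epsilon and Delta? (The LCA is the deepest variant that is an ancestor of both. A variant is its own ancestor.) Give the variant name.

Path from root to Epsilon: Lambda -> Alpha -> Epsilon
  ancestors of Epsilon: {Lambda, Alpha, Epsilon}
Path from root to Delta: Lambda -> Alpha -> Delta
  ancestors of Delta: {Lambda, Alpha, Delta}
Common ancestors: {Lambda, Alpha}
Walk up from Delta: Delta (not in ancestors of Epsilon), Alpha (in ancestors of Epsilon), Lambda (in ancestors of Epsilon)
Deepest common ancestor (LCA) = Alpha

Answer: Alpha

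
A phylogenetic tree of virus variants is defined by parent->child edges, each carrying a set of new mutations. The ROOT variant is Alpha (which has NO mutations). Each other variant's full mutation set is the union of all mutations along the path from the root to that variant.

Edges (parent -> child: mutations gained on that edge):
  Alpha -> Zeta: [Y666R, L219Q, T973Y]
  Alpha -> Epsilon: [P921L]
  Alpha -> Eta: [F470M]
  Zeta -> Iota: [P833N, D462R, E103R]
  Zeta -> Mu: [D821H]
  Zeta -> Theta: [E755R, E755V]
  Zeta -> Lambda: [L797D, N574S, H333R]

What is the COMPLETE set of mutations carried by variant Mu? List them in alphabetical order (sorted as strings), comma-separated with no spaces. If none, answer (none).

Answer: D821H,L219Q,T973Y,Y666R

Derivation:
At Alpha: gained [] -> total []
At Zeta: gained ['Y666R', 'L219Q', 'T973Y'] -> total ['L219Q', 'T973Y', 'Y666R']
At Mu: gained ['D821H'] -> total ['D821H', 'L219Q', 'T973Y', 'Y666R']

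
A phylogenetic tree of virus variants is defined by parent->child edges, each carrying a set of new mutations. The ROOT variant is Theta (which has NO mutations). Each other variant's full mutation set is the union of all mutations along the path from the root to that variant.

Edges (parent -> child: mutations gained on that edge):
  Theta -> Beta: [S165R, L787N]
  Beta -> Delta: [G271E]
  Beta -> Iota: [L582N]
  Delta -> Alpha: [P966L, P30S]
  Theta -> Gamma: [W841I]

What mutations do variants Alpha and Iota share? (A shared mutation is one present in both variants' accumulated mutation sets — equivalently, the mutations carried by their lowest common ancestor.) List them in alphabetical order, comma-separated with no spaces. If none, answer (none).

Accumulating mutations along path to Alpha:
  At Theta: gained [] -> total []
  At Beta: gained ['S165R', 'L787N'] -> total ['L787N', 'S165R']
  At Delta: gained ['G271E'] -> total ['G271E', 'L787N', 'S165R']
  At Alpha: gained ['P966L', 'P30S'] -> total ['G271E', 'L787N', 'P30S', 'P966L', 'S165R']
Mutations(Alpha) = ['G271E', 'L787N', 'P30S', 'P966L', 'S165R']
Accumulating mutations along path to Iota:
  At Theta: gained [] -> total []
  At Beta: gained ['S165R', 'L787N'] -> total ['L787N', 'S165R']
  At Iota: gained ['L582N'] -> total ['L582N', 'L787N', 'S165R']
Mutations(Iota) = ['L582N', 'L787N', 'S165R']
Intersection: ['G271E', 'L787N', 'P30S', 'P966L', 'S165R'] ∩ ['L582N', 'L787N', 'S165R'] = ['L787N', 'S165R']

Answer: L787N,S165R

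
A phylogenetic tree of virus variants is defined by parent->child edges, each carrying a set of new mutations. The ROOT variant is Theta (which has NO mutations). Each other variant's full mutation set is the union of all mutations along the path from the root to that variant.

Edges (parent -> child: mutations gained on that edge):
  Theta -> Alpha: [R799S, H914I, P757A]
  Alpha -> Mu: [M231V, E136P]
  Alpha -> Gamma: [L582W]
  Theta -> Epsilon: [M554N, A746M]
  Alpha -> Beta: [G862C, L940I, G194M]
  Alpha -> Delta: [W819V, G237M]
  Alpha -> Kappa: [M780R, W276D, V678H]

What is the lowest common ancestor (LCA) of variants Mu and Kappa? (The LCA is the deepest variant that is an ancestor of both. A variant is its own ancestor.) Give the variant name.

Path from root to Mu: Theta -> Alpha -> Mu
  ancestors of Mu: {Theta, Alpha, Mu}
Path from root to Kappa: Theta -> Alpha -> Kappa
  ancestors of Kappa: {Theta, Alpha, Kappa}
Common ancestors: {Theta, Alpha}
Walk up from Kappa: Kappa (not in ancestors of Mu), Alpha (in ancestors of Mu), Theta (in ancestors of Mu)
Deepest common ancestor (LCA) = Alpha

Answer: Alpha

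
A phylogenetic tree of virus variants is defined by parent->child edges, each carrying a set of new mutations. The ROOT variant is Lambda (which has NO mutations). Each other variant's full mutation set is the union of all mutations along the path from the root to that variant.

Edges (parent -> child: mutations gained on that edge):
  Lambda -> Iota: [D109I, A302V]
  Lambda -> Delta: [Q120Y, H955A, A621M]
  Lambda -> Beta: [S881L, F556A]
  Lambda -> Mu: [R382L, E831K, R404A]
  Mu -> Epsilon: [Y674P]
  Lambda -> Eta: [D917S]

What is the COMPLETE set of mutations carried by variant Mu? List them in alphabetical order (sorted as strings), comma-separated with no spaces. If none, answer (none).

At Lambda: gained [] -> total []
At Mu: gained ['R382L', 'E831K', 'R404A'] -> total ['E831K', 'R382L', 'R404A']

Answer: E831K,R382L,R404A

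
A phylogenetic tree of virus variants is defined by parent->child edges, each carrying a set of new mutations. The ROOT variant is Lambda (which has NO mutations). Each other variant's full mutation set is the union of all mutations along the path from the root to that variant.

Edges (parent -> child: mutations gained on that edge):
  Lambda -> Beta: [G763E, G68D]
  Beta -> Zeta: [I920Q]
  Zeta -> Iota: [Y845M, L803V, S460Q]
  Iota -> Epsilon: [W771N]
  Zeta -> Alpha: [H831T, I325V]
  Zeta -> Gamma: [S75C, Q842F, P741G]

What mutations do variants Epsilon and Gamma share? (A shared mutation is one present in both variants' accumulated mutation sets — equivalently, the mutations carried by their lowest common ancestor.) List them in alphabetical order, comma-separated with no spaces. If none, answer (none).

Answer: G68D,G763E,I920Q

Derivation:
Accumulating mutations along path to Epsilon:
  At Lambda: gained [] -> total []
  At Beta: gained ['G763E', 'G68D'] -> total ['G68D', 'G763E']
  At Zeta: gained ['I920Q'] -> total ['G68D', 'G763E', 'I920Q']
  At Iota: gained ['Y845M', 'L803V', 'S460Q'] -> total ['G68D', 'G763E', 'I920Q', 'L803V', 'S460Q', 'Y845M']
  At Epsilon: gained ['W771N'] -> total ['G68D', 'G763E', 'I920Q', 'L803V', 'S460Q', 'W771N', 'Y845M']
Mutations(Epsilon) = ['G68D', 'G763E', 'I920Q', 'L803V', 'S460Q', 'W771N', 'Y845M']
Accumulating mutations along path to Gamma:
  At Lambda: gained [] -> total []
  At Beta: gained ['G763E', 'G68D'] -> total ['G68D', 'G763E']
  At Zeta: gained ['I920Q'] -> total ['G68D', 'G763E', 'I920Q']
  At Gamma: gained ['S75C', 'Q842F', 'P741G'] -> total ['G68D', 'G763E', 'I920Q', 'P741G', 'Q842F', 'S75C']
Mutations(Gamma) = ['G68D', 'G763E', 'I920Q', 'P741G', 'Q842F', 'S75C']
Intersection: ['G68D', 'G763E', 'I920Q', 'L803V', 'S460Q', 'W771N', 'Y845M'] ∩ ['G68D', 'G763E', 'I920Q', 'P741G', 'Q842F', 'S75C'] = ['G68D', 'G763E', 'I920Q']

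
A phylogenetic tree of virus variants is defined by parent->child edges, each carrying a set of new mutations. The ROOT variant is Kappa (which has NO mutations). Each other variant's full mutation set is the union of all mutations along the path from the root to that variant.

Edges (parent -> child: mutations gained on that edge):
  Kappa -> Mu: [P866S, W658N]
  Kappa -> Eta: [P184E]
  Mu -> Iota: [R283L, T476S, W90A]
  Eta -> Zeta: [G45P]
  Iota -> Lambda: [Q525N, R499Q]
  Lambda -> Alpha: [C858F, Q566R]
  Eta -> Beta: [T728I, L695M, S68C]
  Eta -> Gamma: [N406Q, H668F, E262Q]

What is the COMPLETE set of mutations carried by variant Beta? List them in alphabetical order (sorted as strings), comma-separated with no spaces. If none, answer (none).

Answer: L695M,P184E,S68C,T728I

Derivation:
At Kappa: gained [] -> total []
At Eta: gained ['P184E'] -> total ['P184E']
At Beta: gained ['T728I', 'L695M', 'S68C'] -> total ['L695M', 'P184E', 'S68C', 'T728I']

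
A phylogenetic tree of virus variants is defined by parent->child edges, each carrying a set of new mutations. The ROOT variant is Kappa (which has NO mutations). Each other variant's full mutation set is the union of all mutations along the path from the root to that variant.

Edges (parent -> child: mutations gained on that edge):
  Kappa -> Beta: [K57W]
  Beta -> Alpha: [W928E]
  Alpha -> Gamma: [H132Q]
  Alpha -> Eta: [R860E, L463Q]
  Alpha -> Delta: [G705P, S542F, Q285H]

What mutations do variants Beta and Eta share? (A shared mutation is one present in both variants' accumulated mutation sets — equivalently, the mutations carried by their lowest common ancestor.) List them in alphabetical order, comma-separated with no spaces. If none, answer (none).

Accumulating mutations along path to Beta:
  At Kappa: gained [] -> total []
  At Beta: gained ['K57W'] -> total ['K57W']
Mutations(Beta) = ['K57W']
Accumulating mutations along path to Eta:
  At Kappa: gained [] -> total []
  At Beta: gained ['K57W'] -> total ['K57W']
  At Alpha: gained ['W928E'] -> total ['K57W', 'W928E']
  At Eta: gained ['R860E', 'L463Q'] -> total ['K57W', 'L463Q', 'R860E', 'W928E']
Mutations(Eta) = ['K57W', 'L463Q', 'R860E', 'W928E']
Intersection: ['K57W'] ∩ ['K57W', 'L463Q', 'R860E', 'W928E'] = ['K57W']

Answer: K57W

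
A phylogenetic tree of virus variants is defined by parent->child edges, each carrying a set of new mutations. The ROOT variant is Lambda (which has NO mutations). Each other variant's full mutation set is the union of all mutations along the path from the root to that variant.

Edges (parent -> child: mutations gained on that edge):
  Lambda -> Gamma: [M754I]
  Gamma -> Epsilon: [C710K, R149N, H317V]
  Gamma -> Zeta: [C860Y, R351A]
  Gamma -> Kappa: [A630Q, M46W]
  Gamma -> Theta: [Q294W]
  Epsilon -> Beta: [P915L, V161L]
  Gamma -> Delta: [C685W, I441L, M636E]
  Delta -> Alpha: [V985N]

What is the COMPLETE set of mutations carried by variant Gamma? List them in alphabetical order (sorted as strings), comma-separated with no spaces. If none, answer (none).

Answer: M754I

Derivation:
At Lambda: gained [] -> total []
At Gamma: gained ['M754I'] -> total ['M754I']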